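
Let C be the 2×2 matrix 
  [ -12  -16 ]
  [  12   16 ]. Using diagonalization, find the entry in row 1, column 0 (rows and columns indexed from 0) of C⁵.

Characteristic polynomial: r^2 - 4r = r(r - 4), so the eigenvalues are 0, 4.
r=4: eigenvector (-1, 1).
r=0: eigenvector (4, -3).
P = [[-1, 4], [1, -3]], D = diag(4, 0), P⁻¹ = [[3, 4], [1, 1]].
C⁵ = P·diag(1024, 0)·P⁻¹ = [[-3072, -4096], [3072, 4096]].
The requested entry is 3072.

3072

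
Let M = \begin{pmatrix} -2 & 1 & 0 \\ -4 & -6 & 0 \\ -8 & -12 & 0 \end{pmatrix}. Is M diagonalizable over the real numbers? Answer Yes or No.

Characteristic polynomial: p(λ) = λ^3 + 8λ^2 + 16λ = λ(λ + 4)^2.
λ = -4 has algebraic multiplicity 2; rank(M + 4I) = 2, so geometric multiplicity = 1.
Geometric multiplicity < algebraic multiplicity, so M is not diagonalizable.

No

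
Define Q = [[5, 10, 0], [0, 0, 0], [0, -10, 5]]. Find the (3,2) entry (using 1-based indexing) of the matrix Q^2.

-50

Characteristic polynomial: s^3 - 10s^2 + 25s = s(s - 5)^2, so the eigenvalues are 0, 5, 5.
s=5: eigenvector (1, 0, 0).
s=0: eigenvector (-2, 1, 2).
s=5: eigenvector (0, 0, 1).
P = [[1, -2, 0], [0, 1, 0], [0, 2, 1]], D = diag(5, 0, 5), P⁻¹ = [[1, 2, 0], [0, 1, 0], [0, -2, 1]].
Q² = P·diag(25, 0, 25)·P⁻¹ = [[25, 50, 0], [0, 0, 0], [0, -50, 25]].
The requested entry is -50.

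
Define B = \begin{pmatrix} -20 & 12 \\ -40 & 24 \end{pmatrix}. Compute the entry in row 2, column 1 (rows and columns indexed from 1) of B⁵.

Characteristic polynomial: t^2 - 4t = t(t - 4), so the eigenvalues are 0, 4.
t=0: eigenvector (-3, -5).
t=4: eigenvector (1, 2).
P = [[-3, 1], [-5, 2]], D = diag(0, 4), P⁻¹ = [[-2, 1], [-5, 3]].
B⁵ = P·diag(0, 1024)·P⁻¹ = [[-5120, 3072], [-10240, 6144]].
The requested entry is -10240.

-10240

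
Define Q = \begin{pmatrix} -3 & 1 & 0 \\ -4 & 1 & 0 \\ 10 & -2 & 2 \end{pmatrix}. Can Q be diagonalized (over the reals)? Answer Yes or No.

Characteristic polynomial: p(λ) = λ^3 - 3λ - 2 = (λ - 2)(λ + 1)^2.
λ = -1 has algebraic multiplicity 2; rank(Q + 1I) = 2, so geometric multiplicity = 1.
Geometric multiplicity < algebraic multiplicity, so Q is not diagonalizable.

No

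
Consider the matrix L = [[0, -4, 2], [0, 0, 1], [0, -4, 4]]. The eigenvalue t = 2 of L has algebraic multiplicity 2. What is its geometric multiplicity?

L − 2I = [[-2, -4, 2], [0, -2, 1], [0, -4, 2]].
This matrix has rank 2, so its null space has dimension 3 − 2 = 1.

1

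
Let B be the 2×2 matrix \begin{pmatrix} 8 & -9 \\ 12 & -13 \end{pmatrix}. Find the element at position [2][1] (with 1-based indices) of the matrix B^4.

-1020

Characteristic polynomial: r^2 + 5r + 4 = (r + 1)(r + 4), so the eigenvalues are -4, -1.
r=-4: eigenvector (-3, -4).
r=-1: eigenvector (1, 1).
P = [[-3, 1], [-4, 1]], D = diag(-4, -1), P⁻¹ = [[1, -1], [4, -3]].
B⁴ = P·diag(256, 1)·P⁻¹ = [[-764, 765], [-1020, 1021]].
The requested entry is -1020.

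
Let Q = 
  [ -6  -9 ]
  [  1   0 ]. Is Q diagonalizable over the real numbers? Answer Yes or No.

Characteristic polynomial: p(r) = r^2 + 6r + 9 = (r + 3)^2.
r = -3 has algebraic multiplicity 2; rank(Q + 3I) = 1, so geometric multiplicity = 1.
Geometric multiplicity < algebraic multiplicity, so Q is not diagonalizable.

No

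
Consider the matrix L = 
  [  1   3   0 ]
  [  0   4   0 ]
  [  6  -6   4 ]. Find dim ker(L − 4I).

L − 4I = [[-3, 3, 0], [0, 0, 0], [6, -6, 0]].
This matrix has rank 1, so its null space has dimension 3 − 1 = 2.

2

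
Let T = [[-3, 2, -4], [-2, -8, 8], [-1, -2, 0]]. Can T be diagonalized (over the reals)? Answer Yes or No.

Yes

Characteristic polynomial: p(r) = r^3 + 11r^2 + 40r + 48 = (r + 3)(r + 4)^2.
r = -4 has algebraic multiplicity 2; rank(T + 4I) = 1, so geometric multiplicity = 2.
Every eigenvalue has geometric = algebraic multiplicity, so T is diagonalizable.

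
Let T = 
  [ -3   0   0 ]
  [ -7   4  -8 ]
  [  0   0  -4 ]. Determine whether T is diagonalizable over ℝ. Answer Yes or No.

Characteristic polynomial: p(s) = s^3 + 3s^2 - 16s - 48 = (s - 4)(s + 3)(s + 4).
All 3 eigenvalues are distinct, so T is diagonalizable.

Yes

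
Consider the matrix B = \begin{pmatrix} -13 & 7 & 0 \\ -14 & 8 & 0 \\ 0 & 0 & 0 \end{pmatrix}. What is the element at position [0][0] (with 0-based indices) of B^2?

71

Characteristic polynomial: r^3 + 5r^2 - 6r = r(r - 1)(r + 6), so the eigenvalues are -6, 0, 1.
r=0: eigenvector (0, 0, 1).
r=1: eigenvector (1, 2, 0).
r=-6: eigenvector (1, 1, 0).
P = [[0, 1, 1], [0, 2, 1], [1, 0, 0]], D = diag(0, 1, -6), P⁻¹ = [[0, 0, 1], [-1, 1, 0], [2, -1, 0]].
B² = P·diag(0, 1, 36)·P⁻¹ = [[71, -35, 0], [70, -34, 0], [0, 0, 0]].
The requested entry is 71.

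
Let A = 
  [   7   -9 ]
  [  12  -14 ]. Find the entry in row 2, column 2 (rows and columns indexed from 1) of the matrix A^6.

62308

Characteristic polynomial: t^2 + 7t + 10 = (t + 2)(t + 5), so the eigenvalues are -5, -2.
t=-2: eigenvector (1, 1).
t=-5: eigenvector (3, 4).
P = [[1, 3], [1, 4]], D = diag(-2, -5), P⁻¹ = [[4, -3], [-1, 1]].
A⁶ = P·diag(64, 15625)·P⁻¹ = [[-46619, 46683], [-62244, 62308]].
The requested entry is 62308.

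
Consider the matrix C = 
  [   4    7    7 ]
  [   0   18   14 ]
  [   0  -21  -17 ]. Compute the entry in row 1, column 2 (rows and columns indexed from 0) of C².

Characteristic polynomial: t^3 - 5t^2 - 8t + 48 = (t - 4)^2(t + 3), so the eigenvalues are -3, 4, 4.
t=4: eigenvector (1, 0, 0).
t=4: eigenvector (0, 1, -1).
t=-3: eigenvector (-1, -2, 3).
P = [[1, 0, -1], [0, 1, -2], [0, -1, 3]], D = diag(4, 4, -3), P⁻¹ = [[1, 1, 1], [0, 3, 2], [0, 1, 1]].
C² = P·diag(16, 16, 9)·P⁻¹ = [[16, 7, 7], [0, 30, 14], [0, -21, -5]].
The requested entry is 14.

14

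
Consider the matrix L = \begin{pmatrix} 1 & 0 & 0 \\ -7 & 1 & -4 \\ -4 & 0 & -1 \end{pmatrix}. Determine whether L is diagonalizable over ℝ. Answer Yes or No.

No

Characteristic polynomial: p(r) = r^3 - r^2 - r + 1 = (r - 1)^2(r + 1).
r = 1 has algebraic multiplicity 2; rank(L − 1I) = 2, so geometric multiplicity = 1.
Geometric multiplicity < algebraic multiplicity, so L is not diagonalizable.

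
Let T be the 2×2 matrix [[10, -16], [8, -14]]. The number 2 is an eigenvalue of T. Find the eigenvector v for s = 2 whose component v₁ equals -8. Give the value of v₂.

T − 2I = [[8, -16], [8, -16]].
Solving (T − 2I)v = 0 gives the eigenspace spanned by (-8, -4).
With v₁ = -8, v = (-8, -4), so v₂ = -4.

-4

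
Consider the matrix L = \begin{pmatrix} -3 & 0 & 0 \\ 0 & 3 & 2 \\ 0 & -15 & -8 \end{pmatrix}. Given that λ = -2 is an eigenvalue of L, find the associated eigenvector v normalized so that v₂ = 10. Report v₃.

L + 2I = [[-1, 0, 0], [0, 5, 2], [0, -15, -6]].
Solving (L + 2I)v = 0 gives the eigenspace spanned by (0, 10, -25).
With v₂ = 10, v = (0, 10, -25), so v₃ = -25.

-25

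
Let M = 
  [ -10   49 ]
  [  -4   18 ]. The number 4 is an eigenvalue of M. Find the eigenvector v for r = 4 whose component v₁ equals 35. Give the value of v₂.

M − 4I = [[-14, 49], [-4, 14]].
Solving (M − 4I)v = 0 gives the eigenspace spanned by (35, 10).
With v₁ = 35, v = (35, 10), so v₂ = 10.

10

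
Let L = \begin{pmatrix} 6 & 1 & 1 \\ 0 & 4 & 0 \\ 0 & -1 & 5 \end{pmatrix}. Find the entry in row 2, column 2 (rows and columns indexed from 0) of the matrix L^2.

25

Characteristic polynomial: r^3 - 15r^2 + 74r - 120 = (r - 6)(r - 5)(r - 4), so the eigenvalues are 4, 5, 6.
r=5: eigenvector (-1, 0, 1).
r=4: eigenvector (-1, 1, 1).
r=6: eigenvector (1, 0, 0).
P = [[-1, -1, 1], [0, 1, 0], [1, 1, 0]], D = diag(5, 4, 6), P⁻¹ = [[0, -1, 1], [0, 1, 0], [1, 0, 1]].
L² = P·diag(25, 16, 36)·P⁻¹ = [[36, 9, 11], [0, 16, 0], [0, -9, 25]].
The requested entry is 25.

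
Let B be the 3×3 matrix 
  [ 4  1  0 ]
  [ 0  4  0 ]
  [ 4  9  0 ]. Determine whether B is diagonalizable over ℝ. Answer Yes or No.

Characteristic polynomial: p(r) = r^3 - 8r^2 + 16r = r(r - 4)^2.
r = 4 has algebraic multiplicity 2; rank(B − 4I) = 2, so geometric multiplicity = 1.
Geometric multiplicity < algebraic multiplicity, so B is not diagonalizable.

No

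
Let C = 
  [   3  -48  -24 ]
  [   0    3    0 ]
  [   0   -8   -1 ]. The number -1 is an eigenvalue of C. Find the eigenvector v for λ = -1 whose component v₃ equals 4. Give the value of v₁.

C + 1I = [[4, -48, -24], [0, 4, 0], [0, -8, 0]].
Solving (C + 1I)v = 0 gives the eigenspace spanned by (24, 0, 4).
With v₃ = 4, v = (24, 0, 4), so v₁ = 24.

24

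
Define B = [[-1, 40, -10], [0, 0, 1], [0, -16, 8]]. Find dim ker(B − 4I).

1

B − 4I = [[-5, 40, -10], [0, -4, 1], [0, -16, 4]].
This matrix has rank 2, so its null space has dimension 3 − 2 = 1.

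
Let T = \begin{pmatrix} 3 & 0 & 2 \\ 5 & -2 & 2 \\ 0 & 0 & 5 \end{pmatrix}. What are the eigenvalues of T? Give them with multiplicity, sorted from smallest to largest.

Characteristic polynomial: p(r) = r^3 - 6r^2 - r + 30 = (r - 5)(r - 3)(r + 2).
Roots (with multiplicity): -2, 3, 5.

-2, 3, 5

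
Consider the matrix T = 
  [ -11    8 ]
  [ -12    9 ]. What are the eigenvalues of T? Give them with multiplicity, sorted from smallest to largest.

Characteristic polynomial: p(μ) = μ^2 + 2μ - 3 = (μ - 1)(μ + 3).
Roots (with multiplicity): -3, 1.

-3, 1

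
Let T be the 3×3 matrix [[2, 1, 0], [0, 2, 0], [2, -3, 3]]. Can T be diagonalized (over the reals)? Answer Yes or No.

Characteristic polynomial: p(s) = s^3 - 7s^2 + 16s - 12 = (s - 3)(s - 2)^2.
s = 2 has algebraic multiplicity 2; rank(T − 2I) = 2, so geometric multiplicity = 1.
Geometric multiplicity < algebraic multiplicity, so T is not diagonalizable.

No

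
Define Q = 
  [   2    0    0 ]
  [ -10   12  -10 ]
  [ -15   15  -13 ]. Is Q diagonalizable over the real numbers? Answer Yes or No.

Yes

Characteristic polynomial: p(t) = t^3 - t^2 - 8t + 12 = (t - 2)^2(t + 3).
t = 2 has algebraic multiplicity 2; rank(Q − 2I) = 1, so geometric multiplicity = 2.
Every eigenvalue has geometric = algebraic multiplicity, so Q is diagonalizable.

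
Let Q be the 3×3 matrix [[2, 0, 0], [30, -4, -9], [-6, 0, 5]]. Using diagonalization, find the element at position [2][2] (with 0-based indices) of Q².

25

Characteristic polynomial: s^3 - 3s^2 - 18s + 40 = (s - 5)(s - 2)(s + 4), so the eigenvalues are -4, 2, 5.
s=2: eigenvector (1, 2, 2).
s=-4: eigenvector (0, 1, 0).
s=5: eigenvector (0, -1, 1).
P = [[1, 0, 0], [2, 1, -1], [2, 0, 1]], D = diag(2, -4, 5), P⁻¹ = [[1, 0, 0], [-4, 1, 1], [-2, 0, 1]].
Q² = P·diag(4, 16, 25)·P⁻¹ = [[4, 0, 0], [-6, 16, -9], [-42, 0, 25]].
The requested entry is 25.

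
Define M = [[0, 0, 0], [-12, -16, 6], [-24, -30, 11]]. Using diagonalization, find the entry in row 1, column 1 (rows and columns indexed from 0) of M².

76

Characteristic polynomial: μ^3 + 5μ^2 + 4μ = μ(μ + 1)(μ + 4), so the eigenvalues are -4, -1, 0.
μ=0: eigenvector (1, -3, -6).
μ=-4: eigenvector (0, 1, 2).
μ=-1: eigenvector (0, 2, 5).
P = [[1, 0, 0], [-3, 1, 2], [-6, 2, 5]], D = diag(0, -4, -1), P⁻¹ = [[1, 0, 0], [3, 5, -2], [0, -2, 1]].
M² = P·diag(0, 16, 1)·P⁻¹ = [[0, 0, 0], [48, 76, -30], [96, 150, -59]].
The requested entry is 76.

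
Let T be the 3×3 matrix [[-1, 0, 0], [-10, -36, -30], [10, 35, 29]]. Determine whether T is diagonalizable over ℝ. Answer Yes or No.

Characteristic polynomial: p(λ) = λ^3 + 8λ^2 + 13λ + 6 = (λ + 1)^2(λ + 6).
λ = -1 has algebraic multiplicity 2; rank(T + 1I) = 1, so geometric multiplicity = 2.
Every eigenvalue has geometric = algebraic multiplicity, so T is diagonalizable.

Yes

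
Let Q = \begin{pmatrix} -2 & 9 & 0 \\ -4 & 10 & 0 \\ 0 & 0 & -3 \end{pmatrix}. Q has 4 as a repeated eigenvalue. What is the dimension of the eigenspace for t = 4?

1

Q − 4I = [[-6, 9, 0], [-4, 6, 0], [0, 0, -7]].
This matrix has rank 2, so its null space has dimension 3 − 2 = 1.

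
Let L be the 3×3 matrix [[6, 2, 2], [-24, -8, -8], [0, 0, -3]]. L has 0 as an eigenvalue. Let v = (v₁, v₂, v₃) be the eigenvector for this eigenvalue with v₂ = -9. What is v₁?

3

L = [[6, 2, 2], [-24, -8, -8], [0, 0, -3]].
Solving (L)v = 0 gives the eigenspace spanned by (3, -9, 0).
With v₂ = -9, v = (3, -9, 0), so v₁ = 3.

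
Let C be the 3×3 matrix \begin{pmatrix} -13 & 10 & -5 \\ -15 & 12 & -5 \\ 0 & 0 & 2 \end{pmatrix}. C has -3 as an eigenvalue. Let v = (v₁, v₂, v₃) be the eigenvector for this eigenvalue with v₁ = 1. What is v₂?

C + 3I = [[-10, 10, -5], [-15, 15, -5], [0, 0, 5]].
Solving (C + 3I)v = 0 gives the eigenspace spanned by (1, 1, 0).
With v₁ = 1, v = (1, 1, 0), so v₂ = 1.

1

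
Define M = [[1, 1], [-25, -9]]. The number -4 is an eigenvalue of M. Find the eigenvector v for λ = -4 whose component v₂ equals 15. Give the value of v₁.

M + 4I = [[5, 1], [-25, -5]].
Solving (M + 4I)v = 0 gives the eigenspace spanned by (-3, 15).
With v₂ = 15, v = (-3, 15), so v₁ = -3.

-3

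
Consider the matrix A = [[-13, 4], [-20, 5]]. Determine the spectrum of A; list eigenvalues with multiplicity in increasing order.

-5, -3

Characteristic polynomial: p(r) = r^2 + 8r + 15 = (r + 3)(r + 5).
Roots (with multiplicity): -5, -3.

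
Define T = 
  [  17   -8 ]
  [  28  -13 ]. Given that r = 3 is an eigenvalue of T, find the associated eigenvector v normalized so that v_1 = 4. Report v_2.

7

T − 3I = [[14, -8], [28, -16]].
Solving (T − 3I)v = 0 gives the eigenspace spanned by (4, 7).
With v_1 = 4, v = (4, 7), so v_2 = 7.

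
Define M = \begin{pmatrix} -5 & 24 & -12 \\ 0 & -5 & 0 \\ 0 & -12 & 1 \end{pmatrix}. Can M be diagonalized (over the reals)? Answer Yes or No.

Yes

Characteristic polynomial: p(s) = s^3 + 9s^2 + 15s - 25 = (s - 1)(s + 5)^2.
s = -5 has algebraic multiplicity 2; rank(M + 5I) = 1, so geometric multiplicity = 2.
Every eigenvalue has geometric = algebraic multiplicity, so M is diagonalizable.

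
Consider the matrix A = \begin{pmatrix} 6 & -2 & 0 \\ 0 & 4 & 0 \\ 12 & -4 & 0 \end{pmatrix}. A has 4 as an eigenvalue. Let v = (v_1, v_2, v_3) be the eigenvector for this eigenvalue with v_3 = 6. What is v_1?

A − 4I = [[2, -2, 0], [0, 0, 0], [12, -4, -4]].
Solving (A − 4I)v = 0 gives the eigenspace spanned by (3, 3, 6).
With v_3 = 6, v = (3, 3, 6), so v_1 = 3.

3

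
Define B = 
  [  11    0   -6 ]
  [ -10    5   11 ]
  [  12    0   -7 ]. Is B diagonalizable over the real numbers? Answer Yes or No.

Characteristic polynomial: p(r) = r^3 - 9r^2 + 15r + 25 = (r - 5)^2(r + 1).
r = 5 has algebraic multiplicity 2; rank(B − 5I) = 2, so geometric multiplicity = 1.
Geometric multiplicity < algebraic multiplicity, so B is not diagonalizable.

No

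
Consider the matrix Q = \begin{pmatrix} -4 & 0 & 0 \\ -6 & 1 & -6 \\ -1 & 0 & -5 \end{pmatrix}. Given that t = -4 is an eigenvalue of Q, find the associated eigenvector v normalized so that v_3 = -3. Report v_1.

Q + 4I = [[0, 0, 0], [-6, 5, -6], [-1, 0, -1]].
Solving (Q + 4I)v = 0 gives the eigenspace spanned by (3, 0, -3).
With v_3 = -3, v = (3, 0, -3), so v_1 = 3.

3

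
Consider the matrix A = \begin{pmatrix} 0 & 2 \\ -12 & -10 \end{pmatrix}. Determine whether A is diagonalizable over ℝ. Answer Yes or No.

Yes

Characteristic polynomial: p(μ) = μ^2 + 10μ + 24 = (μ + 4)(μ + 6).
All 2 eigenvalues are distinct, so A is diagonalizable.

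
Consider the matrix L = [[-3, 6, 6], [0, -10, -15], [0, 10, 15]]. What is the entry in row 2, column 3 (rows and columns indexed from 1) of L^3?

-375

Characteristic polynomial: μ^3 - 2μ^2 - 15μ = μ(μ - 5)(μ + 3), so the eigenvalues are -3, 0, 5.
μ=-3: eigenvector (1, 0, 0).
μ=0: eigenvector (2, 3, -2).
μ=5: eigenvector (0, -1, 1).
P = [[1, 2, 0], [0, 3, -1], [0, -2, 1]], D = diag(-3, 0, 5), P⁻¹ = [[1, -2, -2], [0, 1, 1], [0, 2, 3]].
L³ = P·diag(-27, 0, 125)·P⁻¹ = [[-27, 54, 54], [0, -250, -375], [0, 250, 375]].
The requested entry is -375.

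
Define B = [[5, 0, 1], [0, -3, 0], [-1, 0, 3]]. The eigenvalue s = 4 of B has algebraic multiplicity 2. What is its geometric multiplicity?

1

B − 4I = [[1, 0, 1], [0, -7, 0], [-1, 0, -1]].
This matrix has rank 2, so its null space has dimension 3 − 2 = 1.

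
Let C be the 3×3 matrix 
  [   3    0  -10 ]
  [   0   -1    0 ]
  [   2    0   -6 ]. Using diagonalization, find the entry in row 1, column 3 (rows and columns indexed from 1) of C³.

Characteristic polynomial: r^3 + 4r^2 + 5r + 2 = (r + 1)^2(r + 2), so the eigenvalues are -2, -1, -1.
r=-1: eigenvector (5, 0, 2).
r=-1: eigenvector (0, 1, 0).
r=-2: eigenvector (2, 0, 1).
P = [[5, 0, 2], [0, 1, 0], [2, 0, 1]], D = diag(-1, -1, -2), P⁻¹ = [[1, 0, -2], [0, 1, 0], [-2, 0, 5]].
C³ = P·diag(-1, -1, -8)·P⁻¹ = [[27, 0, -70], [0, -1, 0], [14, 0, -36]].
The requested entry is -70.

-70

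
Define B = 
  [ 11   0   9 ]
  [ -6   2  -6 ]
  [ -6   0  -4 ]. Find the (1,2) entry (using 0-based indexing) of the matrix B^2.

-42

Characteristic polynomial: r^3 - 9r^2 + 24r - 20 = (r - 5)(r - 2)^2, so the eigenvalues are 2, 2, 5.
r=5: eigenvector (3, -2, -2).
r=2: eigenvector (2, -1, -2).
r=2: eigenvector (-1, 1, 1).
P = [[3, 2, -1], [-2, -1, 1], [-2, -2, 1]], D = diag(5, 2, 2), P⁻¹ = [[1, 0, 1], [0, 1, -1], [2, 2, 1]].
B² = P·diag(25, 4, 4)·P⁻¹ = [[67, 0, 63], [-42, 4, -42], [-42, 0, -38]].
The requested entry is -42.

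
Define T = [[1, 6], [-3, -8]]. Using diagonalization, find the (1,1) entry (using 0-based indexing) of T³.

Characteristic polynomial: λ^2 + 7λ + 10 = (λ + 2)(λ + 5), so the eigenvalues are -5, -2.
λ=-2: eigenvector (-2, 1).
λ=-5: eigenvector (-1, 1).
P = [[-2, -1], [1, 1]], D = diag(-2, -5), P⁻¹ = [[-1, -1], [1, 2]].
T³ = P·diag(-8, -125)·P⁻¹ = [[109, 234], [-117, -242]].
The requested entry is -242.

-242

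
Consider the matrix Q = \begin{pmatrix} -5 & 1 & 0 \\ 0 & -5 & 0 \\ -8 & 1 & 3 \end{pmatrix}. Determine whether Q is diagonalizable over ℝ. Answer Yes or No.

No

Characteristic polynomial: p(t) = t^3 + 7t^2 - 5t - 75 = (t - 3)(t + 5)^2.
t = -5 has algebraic multiplicity 2; rank(Q + 5I) = 2, so geometric multiplicity = 1.
Geometric multiplicity < algebraic multiplicity, so Q is not diagonalizable.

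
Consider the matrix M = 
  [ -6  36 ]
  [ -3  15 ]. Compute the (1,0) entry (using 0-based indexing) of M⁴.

-1215

Characteristic polynomial: λ^2 - 9λ + 18 = (λ - 6)(λ - 3), so the eigenvalues are 3, 6.
λ=6: eigenvector (3, 1).
λ=3: eigenvector (4, 1).
P = [[3, 4], [1, 1]], D = diag(6, 3), P⁻¹ = [[-1, 4], [1, -3]].
M⁴ = P·diag(1296, 81)·P⁻¹ = [[-3564, 14580], [-1215, 4941]].
The requested entry is -1215.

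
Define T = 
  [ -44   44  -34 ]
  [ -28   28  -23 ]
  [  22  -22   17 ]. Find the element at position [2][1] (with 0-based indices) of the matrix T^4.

Characteristic polynomial: μ^3 - μ^2 - 30μ = μ(μ - 6)(μ + 5), so the eigenvalues are -5, 0, 6.
μ=0: eigenvector (1, 1, 0).
μ=-5: eigenvector (2, 1, -1).
μ=6: eigenvector (-4, -3, 2).
P = [[1, 2, -4], [1, 1, -3], [0, -1, 2]], D = diag(0, -5, 6), P⁻¹ = [[1, 0, 2], [2, -2, 1], [1, -1, 1]].
T⁴ = P·diag(0, 625, 1296)·P⁻¹ = [[-2684, 2684, -3934], [-2638, 2638, -3263], [1342, -1342, 1967]].
The requested entry is -1342.

-1342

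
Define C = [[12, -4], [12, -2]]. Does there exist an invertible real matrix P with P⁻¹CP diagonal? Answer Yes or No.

Characteristic polynomial: p(t) = t^2 - 10t + 24 = (t - 6)(t - 4).
All 2 eigenvalues are distinct, so C is diagonalizable.

Yes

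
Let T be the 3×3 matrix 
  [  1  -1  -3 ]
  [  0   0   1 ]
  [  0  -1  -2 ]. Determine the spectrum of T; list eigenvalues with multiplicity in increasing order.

-1, -1, 1

Characteristic polynomial: p(μ) = μ^3 + μ^2 - μ - 1 = (μ - 1)(μ + 1)^2.
Roots (with multiplicity): -1, -1, 1.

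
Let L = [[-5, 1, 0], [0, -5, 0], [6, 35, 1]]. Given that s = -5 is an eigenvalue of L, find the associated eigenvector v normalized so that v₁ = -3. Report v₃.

L + 5I = [[0, 1, 0], [0, 0, 0], [6, 35, 6]].
Solving (L + 5I)v = 0 gives the eigenspace spanned by (-3, 0, 3).
With v₁ = -3, v = (-3, 0, 3), so v₃ = 3.

3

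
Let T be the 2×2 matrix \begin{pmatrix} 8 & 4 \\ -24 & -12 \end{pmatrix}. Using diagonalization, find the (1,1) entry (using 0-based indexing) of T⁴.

768

Characteristic polynomial: μ^2 + 4μ = μ(μ + 4), so the eigenvalues are -4, 0.
μ=-4: eigenvector (-1, 3).
μ=0: eigenvector (1, -2).
P = [[-1, 1], [3, -2]], D = diag(-4, 0), P⁻¹ = [[2, 1], [3, 1]].
T⁴ = P·diag(256, 0)·P⁻¹ = [[-512, -256], [1536, 768]].
The requested entry is 768.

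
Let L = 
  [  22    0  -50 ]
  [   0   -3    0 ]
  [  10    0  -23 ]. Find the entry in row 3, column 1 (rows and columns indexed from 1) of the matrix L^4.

Characteristic polynomial: t^3 + 4t^2 - 3t - 18 = (t - 2)(t + 3)^2, so the eigenvalues are -3, -3, 2.
t=2: eigenvector (5, 0, 2).
t=-3: eigenvector (4, 1, 2).
t=-3: eigenvector (10, 2, 5).
P = [[5, 4, 10], [0, 1, 2], [2, 2, 5]], D = diag(2, -3, -3), P⁻¹ = [[1, 0, -2], [4, 5, -10], [-2, -2, 5]].
L⁴ = P·diag(16, 81, 81)·P⁻¹ = [[-244, 0, 650], [0, 81, 0], [-130, 0, 341]].
The requested entry is -130.

-130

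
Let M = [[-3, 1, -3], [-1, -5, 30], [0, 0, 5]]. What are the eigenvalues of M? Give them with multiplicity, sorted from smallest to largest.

-4, -4, 5

Characteristic polynomial: p(s) = s^3 + 3s^2 - 24s - 80 = (s - 5)(s + 4)^2.
Roots (with multiplicity): -4, -4, 5.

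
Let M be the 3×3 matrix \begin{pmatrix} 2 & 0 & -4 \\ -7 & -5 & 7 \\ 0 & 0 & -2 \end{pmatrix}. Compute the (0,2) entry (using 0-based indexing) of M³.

Characteristic polynomial: r^3 + 5r^2 - 4r - 20 = (r - 2)(r + 2)(r + 5), so the eigenvalues are -5, -2, 2.
r=2: eigenvector (1, -1, 0).
r=-5: eigenvector (0, 1, 0).
r=-2: eigenvector (1, 0, 1).
P = [[1, 0, 1], [-1, 1, 0], [0, 0, 1]], D = diag(2, -5, -2), P⁻¹ = [[1, 0, -1], [1, 1, -1], [0, 0, 1]].
M³ = P·diag(8, -125, -8)·P⁻¹ = [[8, 0, -16], [-133, -125, 133], [0, 0, -8]].
The requested entry is -16.

-16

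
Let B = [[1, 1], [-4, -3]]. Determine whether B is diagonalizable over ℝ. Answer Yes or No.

No

Characteristic polynomial: p(r) = r^2 + 2r + 1 = (r + 1)^2.
r = -1 has algebraic multiplicity 2; rank(B + 1I) = 1, so geometric multiplicity = 1.
Geometric multiplicity < algebraic multiplicity, so B is not diagonalizable.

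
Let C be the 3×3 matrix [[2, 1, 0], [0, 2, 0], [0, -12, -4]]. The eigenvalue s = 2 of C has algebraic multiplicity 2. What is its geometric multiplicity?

C − 2I = [[0, 1, 0], [0, 0, 0], [0, -12, -6]].
This matrix has rank 2, so its null space has dimension 3 − 2 = 1.

1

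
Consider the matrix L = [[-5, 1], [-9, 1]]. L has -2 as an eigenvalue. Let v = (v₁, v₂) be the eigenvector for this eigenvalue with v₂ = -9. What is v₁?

-3

L + 2I = [[-3, 1], [-9, 3]].
Solving (L + 2I)v = 0 gives the eigenspace spanned by (-3, -9).
With v₂ = -9, v = (-3, -9), so v₁ = -3.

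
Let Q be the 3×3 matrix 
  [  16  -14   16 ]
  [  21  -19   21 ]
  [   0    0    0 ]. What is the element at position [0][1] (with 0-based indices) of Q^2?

Characteristic polynomial: s^3 + 3s^2 - 10s = s(s - 2)(s + 5), so the eigenvalues are -5, 0, 2.
s=0: eigenvector (-1, 0, 1).
s=-5: eigenvector (2, 3, 0).
s=2: eigenvector (1, 1, 0).
P = [[-1, 2, 1], [0, 3, 1], [1, 0, 0]], D = diag(0, -5, 2), P⁻¹ = [[0, 0, 1], [-1, 1, -1], [3, -2, 3]].
Q² = P·diag(0, 25, 4)·P⁻¹ = [[-38, 42, -38], [-63, 67, -63], [0, 0, 0]].
The requested entry is 42.

42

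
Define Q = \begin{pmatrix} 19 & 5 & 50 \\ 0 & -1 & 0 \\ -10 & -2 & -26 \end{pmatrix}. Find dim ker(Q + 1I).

1

Q + 1I = [[20, 5, 50], [0, 0, 0], [-10, -2, -25]].
This matrix has rank 2, so its null space has dimension 3 − 2 = 1.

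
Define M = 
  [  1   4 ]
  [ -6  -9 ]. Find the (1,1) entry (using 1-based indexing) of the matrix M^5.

5521

Characteristic polynomial: t^2 + 8t + 15 = (t + 3)(t + 5), so the eigenvalues are -5, -3.
t=-5: eigenvector (-2, 3).
t=-3: eigenvector (1, -1).
P = [[-2, 1], [3, -1]], D = diag(-5, -3), P⁻¹ = [[1, 1], [3, 2]].
M⁵ = P·diag(-3125, -243)·P⁻¹ = [[5521, 5764], [-8646, -8889]].
The requested entry is 5521.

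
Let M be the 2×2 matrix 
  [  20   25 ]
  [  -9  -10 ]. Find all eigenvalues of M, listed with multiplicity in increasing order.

Characteristic polynomial: p(μ) = μ^2 - 10μ + 25 = (μ - 5)^2.
Roots (with multiplicity): 5, 5.

5, 5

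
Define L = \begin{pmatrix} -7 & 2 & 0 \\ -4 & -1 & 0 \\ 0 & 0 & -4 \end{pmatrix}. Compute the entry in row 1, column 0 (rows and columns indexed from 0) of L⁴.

Characteristic polynomial: s^3 + 12s^2 + 47s + 60 = (s + 3)(s + 4)(s + 5), so the eigenvalues are -5, -4, -3.
s=-5: eigenvector (1, 1, 0).
s=-3: eigenvector (-1, -2, 0).
s=-4: eigenvector (0, 0, 1).
P = [[1, -1, 0], [1, -2, 0], [0, 0, 1]], D = diag(-5, -3, -4), P⁻¹ = [[2, -1, 0], [1, -1, 0], [0, 0, 1]].
L⁴ = P·diag(625, 81, 256)·P⁻¹ = [[1169, -544, 0], [1088, -463, 0], [0, 0, 256]].
The requested entry is 1088.

1088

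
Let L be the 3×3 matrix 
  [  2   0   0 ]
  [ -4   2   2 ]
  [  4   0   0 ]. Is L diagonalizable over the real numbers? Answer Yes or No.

Characteristic polynomial: p(r) = r^3 - 4r^2 + 4r = r(r - 2)^2.
r = 2 has algebraic multiplicity 2; rank(L − 2I) = 1, so geometric multiplicity = 2.
Every eigenvalue has geometric = algebraic multiplicity, so L is diagonalizable.

Yes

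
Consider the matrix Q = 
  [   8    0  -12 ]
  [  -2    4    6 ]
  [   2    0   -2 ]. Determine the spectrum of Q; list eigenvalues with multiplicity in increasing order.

2, 4, 4

Characteristic polynomial: p(s) = s^3 - 10s^2 + 32s - 32 = (s - 4)^2(s - 2).
Roots (with multiplicity): 2, 4, 4.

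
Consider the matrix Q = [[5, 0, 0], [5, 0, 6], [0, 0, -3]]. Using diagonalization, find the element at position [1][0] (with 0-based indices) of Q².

Characteristic polynomial: μ^3 - 2μ^2 - 15μ = μ(μ - 5)(μ + 3), so the eigenvalues are -3, 0, 5.
μ=5: eigenvector (1, 1, 0).
μ=0: eigenvector (0, 1, 0).
μ=-3: eigenvector (0, -2, 1).
P = [[1, 0, 0], [1, 1, -2], [0, 0, 1]], D = diag(5, 0, -3), P⁻¹ = [[1, 0, 0], [-1, 1, 2], [0, 0, 1]].
Q² = P·diag(25, 0, 9)·P⁻¹ = [[25, 0, 0], [25, 0, -18], [0, 0, 9]].
The requested entry is 25.

25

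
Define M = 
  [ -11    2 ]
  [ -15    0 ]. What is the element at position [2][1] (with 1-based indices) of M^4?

10065

Characteristic polynomial: r^2 + 11r + 30 = (r + 5)(r + 6), so the eigenvalues are -6, -5.
r=-6: eigenvector (2, 5).
r=-5: eigenvector (-1, -3).
P = [[2, -1], [5, -3]], D = diag(-6, -5), P⁻¹ = [[3, -1], [5, -2]].
M⁴ = P·diag(1296, 625)·P⁻¹ = [[4651, -1342], [10065, -2730]].
The requested entry is 10065.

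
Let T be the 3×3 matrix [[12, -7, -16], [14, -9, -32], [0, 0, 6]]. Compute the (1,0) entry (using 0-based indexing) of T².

42

Characteristic polynomial: μ^3 - 9μ^2 + 8μ + 60 = (μ - 6)(μ - 5)(μ + 2), so the eigenvalues are -2, 5, 6.
μ=5: eigenvector (1, 1, 0).
μ=-2: eigenvector (1, 2, 0).
μ=6: eigenvector (-2, -4, 1).
P = [[1, 1, -2], [1, 2, -4], [0, 0, 1]], D = diag(5, -2, 6), P⁻¹ = [[2, -1, 0], [-1, 1, 2], [0, 0, 1]].
T² = P·diag(25, 4, 36)·P⁻¹ = [[46, -21, -64], [42, -17, -128], [0, 0, 36]].
The requested entry is 42.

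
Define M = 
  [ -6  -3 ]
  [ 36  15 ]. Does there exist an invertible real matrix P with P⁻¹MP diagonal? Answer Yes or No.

Characteristic polynomial: p(λ) = λ^2 - 9λ + 18 = (λ - 6)(λ - 3).
All 2 eigenvalues are distinct, so M is diagonalizable.

Yes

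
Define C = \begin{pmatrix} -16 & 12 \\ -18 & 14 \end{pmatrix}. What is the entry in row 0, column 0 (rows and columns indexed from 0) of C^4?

Characteristic polynomial: r^2 + 2r - 8 = (r - 2)(r + 4), so the eigenvalues are -4, 2.
r=2: eigenvector (2, 3).
r=-4: eigenvector (1, 1).
P = [[2, 1], [3, 1]], D = diag(2, -4), P⁻¹ = [[-1, 1], [3, -2]].
C⁴ = P·diag(16, 256)·P⁻¹ = [[736, -480], [720, -464]].
The requested entry is 736.

736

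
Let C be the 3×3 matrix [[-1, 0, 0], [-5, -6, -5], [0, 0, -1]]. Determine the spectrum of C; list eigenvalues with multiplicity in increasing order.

Characteristic polynomial: p(μ) = μ^3 + 8μ^2 + 13μ + 6 = (μ + 1)^2(μ + 6).
Roots (with multiplicity): -6, -1, -1.

-6, -1, -1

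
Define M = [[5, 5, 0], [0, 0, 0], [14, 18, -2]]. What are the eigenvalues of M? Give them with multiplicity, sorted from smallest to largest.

Characteristic polynomial: p(t) = t^3 - 3t^2 - 10t = t(t - 5)(t + 2).
Roots (with multiplicity): -2, 0, 5.

-2, 0, 5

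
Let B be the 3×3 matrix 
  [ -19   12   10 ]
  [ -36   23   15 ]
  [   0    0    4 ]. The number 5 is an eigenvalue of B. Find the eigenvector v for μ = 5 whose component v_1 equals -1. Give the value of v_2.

B − 5I = [[-24, 12, 10], [-36, 18, 15], [0, 0, -1]].
Solving (B − 5I)v = 0 gives the eigenspace spanned by (-1, -2, 0).
With v_1 = -1, v = (-1, -2, 0), so v_2 = -2.

-2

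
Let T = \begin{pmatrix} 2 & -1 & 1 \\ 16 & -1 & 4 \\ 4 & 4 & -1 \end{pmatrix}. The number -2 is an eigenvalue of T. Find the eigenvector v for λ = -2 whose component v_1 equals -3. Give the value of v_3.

12

T + 2I = [[4, -1, 1], [16, 1, 4], [4, 4, 1]].
Solving (T + 2I)v = 0 gives the eigenspace spanned by (-3, 0, 12).
With v_1 = -3, v = (-3, 0, 12), so v_3 = 12.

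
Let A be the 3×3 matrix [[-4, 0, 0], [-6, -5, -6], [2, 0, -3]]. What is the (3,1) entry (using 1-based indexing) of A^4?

Characteristic polynomial: r^3 + 12r^2 + 47r + 60 = (r + 3)(r + 4)(r + 5), so the eigenvalues are -5, -4, -3.
r=-5: eigenvector (0, 1, 0).
r=-4: eigenvector (1, 6, -2).
r=-3: eigenvector (0, -3, 1).
P = [[0, 1, 0], [1, 6, -3], [0, -2, 1]], D = diag(-5, -4, -3), P⁻¹ = [[0, 1, 3], [1, 0, 0], [2, 0, 1]].
A⁴ = P·diag(625, 256, 81)·P⁻¹ = [[256, 0, 0], [1050, 625, 1632], [-350, 0, 81]].
The requested entry is -350.

-350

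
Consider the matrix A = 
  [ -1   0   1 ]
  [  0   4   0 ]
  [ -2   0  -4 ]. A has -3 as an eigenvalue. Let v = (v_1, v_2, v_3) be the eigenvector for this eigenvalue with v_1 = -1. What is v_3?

2

A + 3I = [[2, 0, 1], [0, 7, 0], [-2, 0, -1]].
Solving (A + 3I)v = 0 gives the eigenspace spanned by (-1, 0, 2).
With v_1 = -1, v = (-1, 0, 2), so v_3 = 2.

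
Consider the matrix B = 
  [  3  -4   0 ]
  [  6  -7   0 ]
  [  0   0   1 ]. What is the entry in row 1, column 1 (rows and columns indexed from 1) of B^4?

-159

Characteristic polynomial: μ^3 + 3μ^2 - μ - 3 = (μ - 1)(μ + 1)(μ + 3), so the eigenvalues are -3, -1, 1.
μ=-1: eigenvector (1, 1, 0).
μ=-3: eigenvector (2, 3, 0).
μ=1: eigenvector (0, 0, 1).
P = [[1, 2, 0], [1, 3, 0], [0, 0, 1]], D = diag(-1, -3, 1), P⁻¹ = [[3, -2, 0], [-1, 1, 0], [0, 0, 1]].
B⁴ = P·diag(1, 81, 1)·P⁻¹ = [[-159, 160, 0], [-240, 241, 0], [0, 0, 1]].
The requested entry is -159.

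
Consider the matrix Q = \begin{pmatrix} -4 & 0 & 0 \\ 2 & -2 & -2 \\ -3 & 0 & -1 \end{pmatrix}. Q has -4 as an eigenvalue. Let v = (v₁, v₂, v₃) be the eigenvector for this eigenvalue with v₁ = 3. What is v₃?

3

Q + 4I = [[0, 0, 0], [2, 2, -2], [-3, 0, 3]].
Solving (Q + 4I)v = 0 gives the eigenspace spanned by (3, 0, 3).
With v₁ = 3, v = (3, 0, 3), so v₃ = 3.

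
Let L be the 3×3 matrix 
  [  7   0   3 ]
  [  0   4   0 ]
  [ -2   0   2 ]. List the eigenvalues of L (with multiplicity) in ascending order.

4, 4, 5

Characteristic polynomial: p(r) = r^3 - 13r^2 + 56r - 80 = (r - 5)(r - 4)^2.
Roots (with multiplicity): 4, 4, 5.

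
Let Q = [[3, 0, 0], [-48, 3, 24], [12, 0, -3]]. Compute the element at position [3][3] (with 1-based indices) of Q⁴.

81

Characteristic polynomial: t^3 - 3t^2 - 9t + 27 = (t - 3)^2(t + 3), so the eigenvalues are -3, 3, 3.
t=3: eigenvector (1, -8, 2).
t=3: eigenvector (0, 1, 0).
t=-3: eigenvector (0, -4, 1).
P = [[1, 0, 0], [-8, 1, -4], [2, 0, 1]], D = diag(3, 3, -3), P⁻¹ = [[1, 0, 0], [0, 1, 4], [-2, 0, 1]].
Q⁴ = P·diag(81, 81, 81)·P⁻¹ = [[81, 0, 0], [0, 81, 0], [0, 0, 81]].
The requested entry is 81.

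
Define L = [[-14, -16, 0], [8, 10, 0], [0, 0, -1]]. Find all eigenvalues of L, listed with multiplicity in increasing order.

-6, -1, 2

Characteristic polynomial: p(r) = r^3 + 5r^2 - 8r - 12 = (r - 2)(r + 1)(r + 6).
Roots (with multiplicity): -6, -1, 2.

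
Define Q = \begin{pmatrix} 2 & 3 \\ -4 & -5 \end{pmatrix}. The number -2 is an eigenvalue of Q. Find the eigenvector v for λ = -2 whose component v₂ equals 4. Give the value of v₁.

Q + 2I = [[4, 3], [-4, -3]].
Solving (Q + 2I)v = 0 gives the eigenspace spanned by (-3, 4).
With v₂ = 4, v = (-3, 4), so v₁ = -3.

-3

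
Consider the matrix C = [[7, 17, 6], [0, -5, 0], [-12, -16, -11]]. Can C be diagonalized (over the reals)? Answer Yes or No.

No

Characteristic polynomial: p(λ) = λ^3 + 9λ^2 + 15λ - 25 = (λ - 1)(λ + 5)^2.
λ = -5 has algebraic multiplicity 2; rank(C + 5I) = 2, so geometric multiplicity = 1.
Geometric multiplicity < algebraic multiplicity, so C is not diagonalizable.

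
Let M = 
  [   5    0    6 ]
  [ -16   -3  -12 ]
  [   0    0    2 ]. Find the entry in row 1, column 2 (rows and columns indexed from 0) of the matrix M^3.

Characteristic polynomial: λ^3 - 4λ^2 - 11λ + 30 = (λ - 5)(λ - 2)(λ + 3), so the eigenvalues are -3, 2, 5.
λ=5: eigenvector (1, -2, 0).
λ=-3: eigenvector (0, 1, 0).
λ=2: eigenvector (-2, 4, 1).
P = [[1, 0, -2], [-2, 1, 4], [0, 0, 1]], D = diag(5, -3, 2), P⁻¹ = [[1, 0, 2], [2, 1, 0], [0, 0, 1]].
M³ = P·diag(125, -27, 8)·P⁻¹ = [[125, 0, 234], [-304, -27, -468], [0, 0, 8]].
The requested entry is -468.

-468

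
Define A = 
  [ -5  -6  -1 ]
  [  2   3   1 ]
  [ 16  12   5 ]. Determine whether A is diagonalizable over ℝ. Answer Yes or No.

No

Characteristic polynomial: p(t) = t^3 - 3t^2 - 9t + 27 = (t - 3)^2(t + 3).
t = 3 has algebraic multiplicity 2; rank(A − 3I) = 2, so geometric multiplicity = 1.
Geometric multiplicity < algebraic multiplicity, so A is not diagonalizable.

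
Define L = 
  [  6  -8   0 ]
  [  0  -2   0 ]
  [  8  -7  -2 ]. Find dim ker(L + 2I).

1

L + 2I = [[8, -8, 0], [0, 0, 0], [8, -7, 0]].
This matrix has rank 2, so its null space has dimension 3 − 2 = 1.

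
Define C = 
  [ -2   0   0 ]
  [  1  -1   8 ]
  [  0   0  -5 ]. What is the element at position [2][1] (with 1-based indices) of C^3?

7

Characteristic polynomial: λ^3 + 8λ^2 + 17λ + 10 = (λ + 1)(λ + 2)(λ + 5), so the eigenvalues are -5, -2, -1.
λ=-2: eigenvector (1, -1, 0).
λ=-1: eigenvector (0, 1, 0).
λ=-5: eigenvector (0, -2, 1).
P = [[1, 0, 0], [-1, 1, -2], [0, 0, 1]], D = diag(-2, -1, -5), P⁻¹ = [[1, 0, 0], [1, 1, 2], [0, 0, 1]].
C³ = P·diag(-8, -1, -125)·P⁻¹ = [[-8, 0, 0], [7, -1, 248], [0, 0, -125]].
The requested entry is 7.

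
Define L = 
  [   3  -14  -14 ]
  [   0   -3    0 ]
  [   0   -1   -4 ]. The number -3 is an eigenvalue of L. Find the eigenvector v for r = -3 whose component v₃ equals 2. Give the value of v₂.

-2

L + 3I = [[6, -14, -14], [0, 0, 0], [0, -1, -1]].
Solving (L + 3I)v = 0 gives the eigenspace spanned by (0, -2, 2).
With v₃ = 2, v = (0, -2, 2), so v₂ = -2.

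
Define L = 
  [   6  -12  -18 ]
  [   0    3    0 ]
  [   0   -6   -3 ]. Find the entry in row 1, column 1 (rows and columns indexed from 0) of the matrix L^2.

Characteristic polynomial: μ^3 - 6μ^2 - 9μ + 54 = (μ - 6)(μ - 3)(μ + 3), so the eigenvalues are -3, 3, 6.
μ=6: eigenvector (1, 0, 0).
μ=-3: eigenvector (2, 0, 1).
μ=3: eigenvector (2, -1, 1).
P = [[1, 2, 2], [0, 0, -1], [0, 1, 1]], D = diag(6, -3, 3), P⁻¹ = [[1, 0, -2], [0, 1, 1], [0, -1, 0]].
L² = P·diag(36, 9, 9)·P⁻¹ = [[36, 0, -54], [0, 9, 0], [0, 0, 9]].
The requested entry is 9.

9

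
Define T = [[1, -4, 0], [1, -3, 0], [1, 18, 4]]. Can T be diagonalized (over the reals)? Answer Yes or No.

Characteristic polynomial: p(s) = s^3 - 2s^2 - 7s - 4 = (s - 4)(s + 1)^2.
s = -1 has algebraic multiplicity 2; rank(T + 1I) = 2, so geometric multiplicity = 1.
Geometric multiplicity < algebraic multiplicity, so T is not diagonalizable.

No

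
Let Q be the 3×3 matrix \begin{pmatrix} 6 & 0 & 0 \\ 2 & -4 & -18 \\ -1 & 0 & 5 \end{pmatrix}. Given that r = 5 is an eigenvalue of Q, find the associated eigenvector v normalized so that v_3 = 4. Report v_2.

-8

Q − 5I = [[1, 0, 0], [2, -9, -18], [-1, 0, 0]].
Solving (Q − 5I)v = 0 gives the eigenspace spanned by (0, -8, 4).
With v_3 = 4, v = (0, -8, 4), so v_2 = -8.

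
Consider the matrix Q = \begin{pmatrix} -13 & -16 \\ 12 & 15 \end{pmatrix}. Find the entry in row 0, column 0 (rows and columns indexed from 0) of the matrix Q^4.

-239

Characteristic polynomial: s^2 - 2s - 3 = (s - 3)(s + 1), so the eigenvalues are -1, 3.
s=-1: eigenvector (4, -3).
s=3: eigenvector (-1, 1).
P = [[4, -1], [-3, 1]], D = diag(-1, 3), P⁻¹ = [[1, 1], [3, 4]].
Q⁴ = P·diag(1, 81)·P⁻¹ = [[-239, -320], [240, 321]].
The requested entry is -239.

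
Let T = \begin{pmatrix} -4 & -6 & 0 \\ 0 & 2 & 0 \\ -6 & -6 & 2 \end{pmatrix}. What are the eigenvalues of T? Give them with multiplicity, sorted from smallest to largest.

-4, 2, 2

Characteristic polynomial: p(s) = s^3 - 12s + 16 = (s - 2)^2(s + 4).
Roots (with multiplicity): -4, 2, 2.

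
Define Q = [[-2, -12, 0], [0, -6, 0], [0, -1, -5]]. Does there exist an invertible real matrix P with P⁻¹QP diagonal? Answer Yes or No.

Yes

Characteristic polynomial: p(μ) = μ^3 + 13μ^2 + 52μ + 60 = (μ + 2)(μ + 5)(μ + 6).
All 3 eigenvalues are distinct, so Q is diagonalizable.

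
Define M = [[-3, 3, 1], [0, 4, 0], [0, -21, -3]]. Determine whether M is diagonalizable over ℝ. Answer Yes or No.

No

Characteristic polynomial: p(t) = t^3 + 2t^2 - 15t - 36 = (t - 4)(t + 3)^2.
t = -3 has algebraic multiplicity 2; rank(M + 3I) = 2, so geometric multiplicity = 1.
Geometric multiplicity < algebraic multiplicity, so M is not diagonalizable.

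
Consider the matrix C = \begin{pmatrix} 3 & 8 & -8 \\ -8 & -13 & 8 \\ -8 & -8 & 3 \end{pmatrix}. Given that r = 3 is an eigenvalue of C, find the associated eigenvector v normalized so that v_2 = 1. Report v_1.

-1

C − 3I = [[0, 8, -8], [-8, -16, 8], [-8, -8, 0]].
Solving (C − 3I)v = 0 gives the eigenspace spanned by (-1, 1, 1).
With v_2 = 1, v = (-1, 1, 1), so v_1 = -1.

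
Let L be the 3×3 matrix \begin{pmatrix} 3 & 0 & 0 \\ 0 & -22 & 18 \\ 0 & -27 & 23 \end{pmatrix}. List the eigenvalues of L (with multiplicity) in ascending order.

Characteristic polynomial: p(λ) = λ^3 - 4λ^2 - 17λ + 60 = (λ - 5)(λ - 3)(λ + 4).
Roots (with multiplicity): -4, 3, 5.

-4, 3, 5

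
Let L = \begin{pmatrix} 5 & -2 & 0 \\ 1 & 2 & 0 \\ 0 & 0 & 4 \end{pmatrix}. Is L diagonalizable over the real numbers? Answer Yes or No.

Yes

Characteristic polynomial: p(μ) = μ^3 - 11μ^2 + 40μ - 48 = (μ - 4)^2(μ - 3).
μ = 4 has algebraic multiplicity 2; rank(L − 4I) = 1, so geometric multiplicity = 2.
Every eigenvalue has geometric = algebraic multiplicity, so L is diagonalizable.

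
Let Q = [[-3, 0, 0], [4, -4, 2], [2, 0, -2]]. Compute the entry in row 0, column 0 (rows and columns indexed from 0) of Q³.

Characteristic polynomial: λ^3 + 9λ^2 + 26λ + 24 = (λ + 2)(λ + 3)(λ + 4), so the eigenvalues are -4, -3, -2.
λ=-3: eigenvector (1, 0, -2).
λ=-4: eigenvector (0, 1, 0).
λ=-2: eigenvector (0, 1, 1).
P = [[1, 0, 0], [0, 1, 1], [-2, 0, 1]], D = diag(-3, -4, -2), P⁻¹ = [[1, 0, 0], [-2, 1, -1], [2, 0, 1]].
Q³ = P·diag(-27, -64, -8)·P⁻¹ = [[-27, 0, 0], [112, -64, 56], [38, 0, -8]].
The requested entry is -27.

-27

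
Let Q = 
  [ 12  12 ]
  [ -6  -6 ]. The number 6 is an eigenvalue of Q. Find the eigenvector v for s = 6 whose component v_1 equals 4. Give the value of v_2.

-2

Q − 6I = [[6, 12], [-6, -12]].
Solving (Q − 6I)v = 0 gives the eigenspace spanned by (4, -2).
With v_1 = 4, v = (4, -2), so v_2 = -2.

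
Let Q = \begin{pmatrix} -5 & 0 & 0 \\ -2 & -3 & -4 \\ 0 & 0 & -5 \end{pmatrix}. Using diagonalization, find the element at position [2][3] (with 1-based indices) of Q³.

-196

Characteristic polynomial: t^3 + 13t^2 + 55t + 75 = (t + 3)(t + 5)^2, so the eigenvalues are -5, -5, -3.
t=-5: eigenvector (1, 1, 0).
t=-3: eigenvector (0, 1, 0).
t=-5: eigenvector (1, 3, 1).
P = [[1, 0, 1], [1, 1, 3], [0, 0, 1]], D = diag(-5, -3, -5), P⁻¹ = [[1, 0, -1], [-1, 1, -2], [0, 0, 1]].
Q³ = P·diag(-125, -27, -125)·P⁻¹ = [[-125, 0, 0], [-98, -27, -196], [0, 0, -125]].
The requested entry is -196.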